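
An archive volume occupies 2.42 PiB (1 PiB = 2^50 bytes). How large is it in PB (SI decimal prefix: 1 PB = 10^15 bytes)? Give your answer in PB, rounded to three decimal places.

2.725 PB

2.42 PiB × 1,125,899,906,842,624 bytes/PiB = 2,724,677,774,559,150.08 bytes
1 PB = 1,000,000,000,000,000 bytes
2,724,677,774,559,150.08 / 1,000,000,000,000,000 = 2.725 PB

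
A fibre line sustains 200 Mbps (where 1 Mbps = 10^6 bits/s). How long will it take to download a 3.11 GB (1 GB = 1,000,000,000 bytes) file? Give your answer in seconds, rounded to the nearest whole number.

124 seconds

3.11 GB = 3,110,000,000 bytes = 24,880,000,000 bits
200 Mbps = 200,000,000 bits/s
time = 24,880,000,000 / 200,000,000 = 124 s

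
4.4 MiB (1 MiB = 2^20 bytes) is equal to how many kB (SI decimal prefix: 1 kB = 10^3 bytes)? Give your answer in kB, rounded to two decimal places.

4,613.73 kB

4.4 MiB = 4.4 × 2^20 bytes = 4,613,734.4 bytes
1 kB = 10^3 bytes = 1,000 bytes
4,613,734.4 / 1,000 = 4,613.73 kB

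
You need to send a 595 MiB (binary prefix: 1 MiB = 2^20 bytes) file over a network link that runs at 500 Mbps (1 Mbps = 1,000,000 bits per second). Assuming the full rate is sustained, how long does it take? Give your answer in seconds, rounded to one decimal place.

10.0 seconds

595 MiB = 623,902,720 bytes = 4,991,221,760 bits
500 Mbps = 500,000,000 bits/s
time = 4,991,221,760 / 500,000,000 = 10.0 s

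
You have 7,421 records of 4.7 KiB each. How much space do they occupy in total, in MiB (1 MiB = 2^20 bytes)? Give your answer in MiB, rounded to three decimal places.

Total = 7,421 × 4.7 KiB = 34878.7 KiB
= 34878.7 × 1,024 bytes = 35,715,788.8 bytes
1 MiB = 1,048,576 bytes
35,715,788.8 / 1,048,576 = 34.061 MiB

34.061 MiB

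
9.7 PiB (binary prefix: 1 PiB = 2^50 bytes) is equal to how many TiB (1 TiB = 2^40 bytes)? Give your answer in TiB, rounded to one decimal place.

9.7 PiB = 9.7 × 2^50 bytes = 10,921,229,096,373,452.8 bytes
1 TiB = 1,099,511,627,776 bytes
10,921,229,096,373,452.8 / 1,099,511,627,776 = 9,932.8 TiB

9,932.8 TiB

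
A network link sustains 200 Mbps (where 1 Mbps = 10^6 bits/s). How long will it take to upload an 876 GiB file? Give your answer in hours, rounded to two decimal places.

10.45 hours

876 GiB = 940,597,837,824 bytes = 7,524,782,702,592 bits
200 Mbps = 200,000,000 bits/s
time = 7,524,782,702,592 / 200,000,000 = 37,623.9135 s
37,623.9135 s / 3600 = 10.45 hours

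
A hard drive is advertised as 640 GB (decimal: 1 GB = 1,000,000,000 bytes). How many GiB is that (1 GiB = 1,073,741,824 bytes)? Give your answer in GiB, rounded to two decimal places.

640 GB = 640 × 10^9 bytes = 640,000,000,000 bytes
1 GiB = 2^30 bytes = 1,073,741,824 bytes
640,000,000,000 / 1,073,741,824 = 596.05 GiB

596.05 GiB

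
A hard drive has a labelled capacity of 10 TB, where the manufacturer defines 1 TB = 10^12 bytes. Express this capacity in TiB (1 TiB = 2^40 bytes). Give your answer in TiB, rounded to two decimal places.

10 TB × 1,000,000,000,000 bytes/TB = 10,000,000,000,000 bytes
1 TiB = 2^40 bytes = 1,099,511,627,776 bytes
10,000,000,000,000 / 1,099,511,627,776 = 9.09 TiB

9.09 TiB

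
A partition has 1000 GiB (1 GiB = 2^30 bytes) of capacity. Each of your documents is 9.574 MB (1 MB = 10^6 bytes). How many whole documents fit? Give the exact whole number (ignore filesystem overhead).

Capacity: 1000 GiB = 1,073,741,824,000 bytes
Per item: 9.574 MB = 9,574,000 bytes
⌊1,073,741,824,000 / 9,574,000⌋ = 112,151

112,151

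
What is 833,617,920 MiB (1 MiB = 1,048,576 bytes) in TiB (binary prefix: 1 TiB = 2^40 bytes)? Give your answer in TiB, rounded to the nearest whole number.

795 TiB

833,617,920 MiB = 833,617,920 × 2^20 bytes = 874,111,744,081,920 bytes
1 TiB = 2^40 bytes = 1,099,511,627,776 bytes
874,111,744,081,920 / 1,099,511,627,776 = 795 TiB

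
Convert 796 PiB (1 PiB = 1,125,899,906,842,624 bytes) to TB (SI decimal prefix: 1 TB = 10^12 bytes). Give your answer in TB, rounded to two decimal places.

796 PiB = 796 × 2^50 bytes = 896,216,325,846,728,704 bytes
1 TB = 10^12 bytes = 1,000,000,000,000 bytes
896,216,325,846,728,704 / 1,000,000,000,000 = 896,216.33 TB

896,216.33 TB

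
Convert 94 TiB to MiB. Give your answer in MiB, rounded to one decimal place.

94 TiB × 1,099,511,627,776 bytes/TiB = 103,354,093,010,944 bytes
1 MiB = 1,048,576 bytes
103,354,093,010,944 / 1,048,576 = 98,566,144.0 MiB

98,566,144.0 MiB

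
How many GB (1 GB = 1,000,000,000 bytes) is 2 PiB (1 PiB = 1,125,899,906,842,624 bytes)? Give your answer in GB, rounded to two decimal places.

2 PiB = 2 × 2^50 bytes = 2,251,799,813,685,248 bytes
1 GB = 10^9 bytes = 1,000,000,000 bytes
2,251,799,813,685,248 / 1,000,000,000 = 2,251,799.81 GB

2,251,799.81 GB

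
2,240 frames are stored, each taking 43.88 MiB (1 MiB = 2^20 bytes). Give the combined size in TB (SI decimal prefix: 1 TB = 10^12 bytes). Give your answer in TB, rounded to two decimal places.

Total = 2,240 × 43.88 MiB = 98291.2 MiB
= 98291.2 × 1,048,576 bytes = 103,065,793,331.2 bytes
1 TB = 1,000,000,000,000 bytes
103,065,793,331.2 / 1,000,000,000,000 = 0.10 TB

0.10 TB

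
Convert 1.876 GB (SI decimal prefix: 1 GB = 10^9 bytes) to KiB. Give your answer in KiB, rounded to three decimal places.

1,832,031.250 KiB

1.876 GB = 1.876 × 10^9 bytes = 1,876,000,000 bytes
1 KiB = 1,024 bytes
1,876,000,000 / 1,024 = 1,832,031.250 KiB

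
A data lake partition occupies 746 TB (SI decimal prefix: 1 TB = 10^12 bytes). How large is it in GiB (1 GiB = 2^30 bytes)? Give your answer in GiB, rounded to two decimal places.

746 TB × 1,000,000,000,000 bytes/TB = 746,000,000,000,000 bytes
1 GiB = 1,073,741,824 bytes
746,000,000,000,000 / 1,073,741,824 = 694,766.64 GiB

694,766.64 GiB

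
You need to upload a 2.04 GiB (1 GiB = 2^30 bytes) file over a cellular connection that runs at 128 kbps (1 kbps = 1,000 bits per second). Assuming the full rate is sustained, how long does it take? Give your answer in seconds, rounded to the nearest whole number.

136,902 seconds

2.04 GiB = 2,190,433,320.96 bytes = 17,523,466,567.68 bits
128 kbps = 128,000 bits/s
time = 17,523,466,567.68 / 128,000 = 136,902 s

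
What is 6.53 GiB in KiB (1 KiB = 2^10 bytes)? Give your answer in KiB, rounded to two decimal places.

6,847,201.28 KiB

6.53 GiB × 1,073,741,824 bytes/GiB = 7,011,534,110.72 bytes
1 KiB = 2^10 bytes = 1,024 bytes
7,011,534,110.72 / 1,024 = 6,847,201.28 KiB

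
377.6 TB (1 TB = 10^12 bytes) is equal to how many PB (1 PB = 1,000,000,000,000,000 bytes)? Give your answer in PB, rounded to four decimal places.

0.3776 PB

377.6 TB = 377.6 × 10^12 bytes = 377,600,000,000,000 bytes
1 PB = 10^15 bytes = 1,000,000,000,000,000 bytes
377,600,000,000,000 / 1,000,000,000,000,000 = 0.3776 PB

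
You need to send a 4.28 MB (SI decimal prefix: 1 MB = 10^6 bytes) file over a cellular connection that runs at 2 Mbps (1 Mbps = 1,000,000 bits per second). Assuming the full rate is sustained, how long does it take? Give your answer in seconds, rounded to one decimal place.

4.28 MB = 4,280,000 bytes = 34,240,000 bits
2 Mbps = 2,000,000 bits/s
time = 34,240,000 / 2,000,000 = 17.1 s

17.1 seconds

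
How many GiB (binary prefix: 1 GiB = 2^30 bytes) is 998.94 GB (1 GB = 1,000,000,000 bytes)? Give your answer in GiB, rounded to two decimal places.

998.94 GB × 1,000,000,000 bytes/GB = 998,940,000,000 bytes
1 GiB = 2^30 bytes = 1,073,741,824 bytes
998,940,000,000 / 1,073,741,824 = 930.34 GiB

930.34 GiB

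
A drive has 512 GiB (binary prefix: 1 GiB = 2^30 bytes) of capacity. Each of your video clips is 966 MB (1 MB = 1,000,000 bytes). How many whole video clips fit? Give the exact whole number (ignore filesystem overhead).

Capacity: 512 GiB = 549,755,813,888 bytes
Per item: 966 MB = 966,000,000 bytes
⌊549,755,813,888 / 966,000,000⌋ = 569

569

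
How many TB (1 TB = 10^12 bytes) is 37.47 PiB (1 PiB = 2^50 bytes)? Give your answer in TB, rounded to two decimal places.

37.47 PiB = 37.47 × 2^50 bytes = 42,187,469,509,393,121.28 bytes
1 TB = 10^12 bytes = 1,000,000,000,000 bytes
42,187,469,509,393,121.28 / 1,000,000,000,000 = 42,187.47 TB

42,187.47 TB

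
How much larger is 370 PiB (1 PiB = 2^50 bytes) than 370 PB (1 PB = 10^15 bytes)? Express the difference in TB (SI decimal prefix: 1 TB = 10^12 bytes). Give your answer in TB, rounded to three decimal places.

46,582.966 TB

370 PiB = 370 × 1,125,899,906,842,624 = 416,582,965,531,770,880 bytes
370 PB = 370 × 1,000,000,000,000,000 = 370,000,000,000,000,000 bytes
difference = 46,582,965,531,770,880 bytes
46,582,965,531,770,880 / 1,000,000,000,000 = 46,582.966 TB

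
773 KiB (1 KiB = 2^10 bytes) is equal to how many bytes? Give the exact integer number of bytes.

791,552 bytes

773 × 1,024 = 791,552 bytes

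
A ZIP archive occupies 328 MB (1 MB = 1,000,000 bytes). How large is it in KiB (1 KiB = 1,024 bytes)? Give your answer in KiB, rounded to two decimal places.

320,312.50 KiB

328 MB × 1,000,000 bytes/MB = 328,000,000 bytes
1 KiB = 1,024 bytes
328,000,000 / 1,024 = 320,312.50 KiB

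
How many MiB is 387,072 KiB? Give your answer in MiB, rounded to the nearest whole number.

387,072 KiB × 1,024 bytes/KiB = 396,361,728 bytes
1 MiB = 1,048,576 bytes
396,361,728 / 1,048,576 = 378 MiB

378 MiB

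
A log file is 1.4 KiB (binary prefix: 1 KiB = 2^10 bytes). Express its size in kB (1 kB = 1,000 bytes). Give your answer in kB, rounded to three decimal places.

1.434 kB

1.4 KiB = 1.4 × 2^10 bytes = 1,433.6 bytes
1 kB = 10^3 bytes = 1,000 bytes
1,433.6 / 1,000 = 1.434 kB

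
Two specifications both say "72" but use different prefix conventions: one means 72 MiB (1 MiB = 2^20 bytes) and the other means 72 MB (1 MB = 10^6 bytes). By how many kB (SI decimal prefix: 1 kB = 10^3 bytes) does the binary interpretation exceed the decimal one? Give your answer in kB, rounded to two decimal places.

72 MiB = 72 × 1,048,576 = 75,497,472 bytes
72 MB = 72 × 1,000,000 = 72,000,000 bytes
difference = 3,497,472 bytes
3,497,472 / 1,000 = 3,497.47 kB

3,497.47 kB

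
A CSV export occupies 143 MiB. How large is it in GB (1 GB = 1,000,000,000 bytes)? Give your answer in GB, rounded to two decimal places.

0.15 GB

143 MiB = 143 × 2^20 bytes = 149,946,368 bytes
1 GB = 10^9 bytes = 1,000,000,000 bytes
149,946,368 / 1,000,000,000 = 0.15 GB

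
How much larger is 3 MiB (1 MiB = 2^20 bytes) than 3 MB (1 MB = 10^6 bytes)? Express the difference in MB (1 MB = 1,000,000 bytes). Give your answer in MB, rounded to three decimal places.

3 MiB = 3 × 1,048,576 = 3,145,728 bytes
3 MB = 3 × 1,000,000 = 3,000,000 bytes
difference = 145,728 bytes
145,728 / 1,000,000 = 0.146 MB

0.146 MB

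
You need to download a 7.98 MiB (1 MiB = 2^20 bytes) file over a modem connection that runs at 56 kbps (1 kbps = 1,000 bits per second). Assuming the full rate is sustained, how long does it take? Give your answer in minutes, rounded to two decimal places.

7.98 MiB = 8,367,636.48 bytes = 66,941,091.84 bits
56 kbps = 56,000 bits/s
time = 66,941,091.84 / 56,000 = 1,195.377 s
1,195.377 s / 60 = 19.92 minutes

19.92 minutes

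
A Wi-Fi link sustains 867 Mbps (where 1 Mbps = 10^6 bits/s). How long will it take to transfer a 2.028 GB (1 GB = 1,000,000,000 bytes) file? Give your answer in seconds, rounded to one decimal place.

2.028 GB = 2,028,000,000 bytes = 16,224,000,000 bits
867 Mbps = 867,000,000 bits/s
time = 16,224,000,000 / 867,000,000 = 18.7 s

18.7 seconds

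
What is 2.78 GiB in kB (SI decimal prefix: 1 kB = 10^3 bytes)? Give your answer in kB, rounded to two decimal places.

2,985,002.27 kB

2.78 GiB = 2.78 × 2^30 bytes = 2,985,002,270.72 bytes
1 kB = 10^3 bytes = 1,000 bytes
2,985,002,270.72 / 1,000 = 2,985,002.27 kB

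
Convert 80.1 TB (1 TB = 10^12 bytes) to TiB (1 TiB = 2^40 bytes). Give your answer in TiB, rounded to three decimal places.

72.851 TiB

80.1 TB = 80.1 × 10^12 bytes = 80,100,000,000,000 bytes
1 TiB = 1,099,511,627,776 bytes
80,100,000,000,000 / 1,099,511,627,776 = 72.851 TiB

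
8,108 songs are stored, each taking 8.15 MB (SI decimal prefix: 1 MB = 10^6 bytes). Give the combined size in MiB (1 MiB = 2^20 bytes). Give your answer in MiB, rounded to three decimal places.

63,018.990 MiB

Total = 8,108 × 8.15 MB = 66080.2 MB
= 66080.2 × 1,000,000 bytes = 66,080,200,000 bytes
1 MiB = 1,048,576 bytes
66,080,200,000 / 1,048,576 = 63,018.990 MiB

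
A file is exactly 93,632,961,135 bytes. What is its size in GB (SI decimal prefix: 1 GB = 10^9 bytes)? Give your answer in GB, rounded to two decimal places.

93.63 GB

93,632,961,135 bytes given.
1 GB = 10^9 bytes = 1,000,000,000 bytes
93,632,961,135 / 1,000,000,000 = 93.63 GB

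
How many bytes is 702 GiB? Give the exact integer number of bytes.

702 × 1,073,741,824 = 753,766,760,448 bytes

753,766,760,448 bytes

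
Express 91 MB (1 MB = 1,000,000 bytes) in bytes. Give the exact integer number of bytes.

91 × 1,000,000 = 91,000,000 bytes  (1 MB = 10^6 bytes)

91,000,000 bytes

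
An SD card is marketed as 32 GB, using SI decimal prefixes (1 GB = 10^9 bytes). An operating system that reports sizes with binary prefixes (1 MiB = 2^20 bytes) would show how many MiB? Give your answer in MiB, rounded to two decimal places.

32 GB = 32 × 10^9 bytes = 32,000,000,000 bytes
1 MiB = 2^20 bytes = 1,048,576 bytes
32,000,000,000 / 1,048,576 = 30,517.58 MiB

30,517.58 MiB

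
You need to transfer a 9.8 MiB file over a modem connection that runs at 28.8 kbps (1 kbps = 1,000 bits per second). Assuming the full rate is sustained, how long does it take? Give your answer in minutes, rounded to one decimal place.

47.6 minutes

9.8 MiB = 10,276,044.8 bytes = 82,208,358.4 bits
28.8 kbps = 28,800 bits/s
time = 82,208,358.4 / 28,800 = 2,854.46 s
2,854.46 s / 60 = 47.6 minutes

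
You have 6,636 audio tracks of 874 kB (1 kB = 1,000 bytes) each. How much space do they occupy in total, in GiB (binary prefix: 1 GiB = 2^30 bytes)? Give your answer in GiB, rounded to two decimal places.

Total = 6,636 × 874 kB = 5,799,864 kB
= 5,799,864 × 1,000 bytes = 5,799,864,000 bytes
1 GiB = 1,073,741,824 bytes
5,799,864,000 / 1,073,741,824 = 5.40 GiB

5.40 GiB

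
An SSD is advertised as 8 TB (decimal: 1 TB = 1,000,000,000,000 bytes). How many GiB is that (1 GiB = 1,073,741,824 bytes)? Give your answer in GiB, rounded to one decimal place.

8 TB = 8 × 10^12 bytes = 8,000,000,000,000 bytes
1 GiB = 1,073,741,824 bytes
8,000,000,000,000 / 1,073,741,824 = 7,450.6 GiB

7,450.6 GiB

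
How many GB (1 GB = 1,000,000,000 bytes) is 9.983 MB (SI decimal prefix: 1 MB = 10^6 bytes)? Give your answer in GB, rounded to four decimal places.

0.0100 GB

9.983 MB × 1,000,000 bytes/MB = 9,983,000 bytes
1 GB = 1,000,000,000 bytes
9,983,000 / 1,000,000,000 = 0.0100 GB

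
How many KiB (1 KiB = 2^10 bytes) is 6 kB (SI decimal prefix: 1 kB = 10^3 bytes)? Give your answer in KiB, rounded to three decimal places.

6 kB = 6 × 10^3 bytes = 6,000 bytes
1 KiB = 1,024 bytes
6,000 / 1,024 = 5.859 KiB

5.859 KiB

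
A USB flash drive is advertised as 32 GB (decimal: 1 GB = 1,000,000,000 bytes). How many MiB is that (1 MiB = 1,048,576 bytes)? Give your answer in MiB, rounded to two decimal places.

32 GB × 1,000,000,000 bytes/GB = 32,000,000,000 bytes
1 MiB = 2^20 bytes = 1,048,576 bytes
32,000,000,000 / 1,048,576 = 30,517.58 MiB

30,517.58 MiB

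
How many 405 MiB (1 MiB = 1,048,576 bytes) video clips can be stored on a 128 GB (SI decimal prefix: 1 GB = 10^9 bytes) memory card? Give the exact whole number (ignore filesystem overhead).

Capacity: 128 GB = 128,000,000,000 bytes
Per item: 405 MiB = 424,673,280 bytes
⌊128,000,000,000 / 424,673,280⌋ = 301

301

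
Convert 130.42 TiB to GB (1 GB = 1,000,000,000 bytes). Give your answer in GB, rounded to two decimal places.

143,398.31 GB

130.42 TiB = 130.42 × 2^40 bytes = 143,398,306,494,545.92 bytes
1 GB = 10^9 bytes = 1,000,000,000 bytes
143,398,306,494,545.92 / 1,000,000,000 = 143,398.31 GB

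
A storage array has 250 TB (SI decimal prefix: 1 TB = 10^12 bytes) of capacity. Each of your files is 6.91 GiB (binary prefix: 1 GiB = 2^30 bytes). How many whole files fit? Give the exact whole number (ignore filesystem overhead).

33,694

Capacity: 250 TB = 250,000,000,000,000 bytes
Per item: 6.91 GiB = 7,419,556,003.84 bytes
⌊250,000,000,000,000 / 7,419,556,003.84⌋ = 33,694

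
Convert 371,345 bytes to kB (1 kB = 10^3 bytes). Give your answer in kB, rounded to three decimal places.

371.345 kB

371,345 bytes given.
1 kB = 1,000 bytes
371,345 / 1,000 = 371.345 kB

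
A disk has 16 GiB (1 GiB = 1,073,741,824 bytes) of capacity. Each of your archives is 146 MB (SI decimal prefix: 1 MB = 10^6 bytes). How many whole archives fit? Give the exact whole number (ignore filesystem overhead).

Capacity: 16 GiB = 17,179,869,184 bytes
Per item: 146 MB = 146,000,000 bytes
⌊17,179,869,184 / 146,000,000⌋ = 117

117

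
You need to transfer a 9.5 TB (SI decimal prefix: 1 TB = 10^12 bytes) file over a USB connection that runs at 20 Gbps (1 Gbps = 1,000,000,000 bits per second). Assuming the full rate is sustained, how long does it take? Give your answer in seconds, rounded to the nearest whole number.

3,800 seconds

9.5 TB = 9,500,000,000,000 bytes = 76,000,000,000,000 bits
20 Gbps = 20,000,000,000 bits/s
time = 76,000,000,000,000 / 20,000,000,000 = 3,800 s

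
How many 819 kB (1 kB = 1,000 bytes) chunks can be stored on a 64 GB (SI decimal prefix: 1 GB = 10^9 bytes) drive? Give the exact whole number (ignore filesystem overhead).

78,144

Capacity: 64 GB = 64,000,000,000 bytes
Per item: 819 kB = 819,000 bytes
⌊64,000,000,000 / 819,000⌋ = 78,144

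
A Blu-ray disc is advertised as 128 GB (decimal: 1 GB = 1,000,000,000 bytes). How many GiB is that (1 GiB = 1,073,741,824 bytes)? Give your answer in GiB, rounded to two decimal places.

119.21 GiB

128 GB = 128 × 10^9 bytes = 128,000,000,000 bytes
1 GiB = 2^30 bytes = 1,073,741,824 bytes
128,000,000,000 / 1,073,741,824 = 119.21 GiB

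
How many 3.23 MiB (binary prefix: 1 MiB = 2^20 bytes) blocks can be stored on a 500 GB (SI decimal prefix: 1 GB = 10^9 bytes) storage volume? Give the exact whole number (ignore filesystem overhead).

147,627

Capacity: 500 GB = 500,000,000,000 bytes
Per item: 3.23 MiB = 3,386,900.48 bytes
⌊500,000,000,000 / 3,386,900.48⌋ = 147,627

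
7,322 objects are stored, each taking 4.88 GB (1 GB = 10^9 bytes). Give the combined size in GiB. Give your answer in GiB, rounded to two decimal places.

Total = 7,322 × 4.88 GB = 35731.36 GB
= 35731.36 × 1,000,000,000 bytes = 35,731,360,000,000 bytes
1 GiB = 1,073,741,824 bytes
35,731,360,000,000 / 1,073,741,824 = 33,277.42 GiB

33,277.42 GiB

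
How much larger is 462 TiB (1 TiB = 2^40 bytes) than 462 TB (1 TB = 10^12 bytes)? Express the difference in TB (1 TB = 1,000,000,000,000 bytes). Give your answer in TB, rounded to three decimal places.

462 TiB = 462 × 1,099,511,627,776 = 507,974,372,032,512 bytes
462 TB = 462 × 1,000,000,000,000 = 462,000,000,000,000 bytes
difference = 45,974,372,032,512 bytes
45,974,372,032,512 / 1,000,000,000,000 = 45.974 TB

45.974 TB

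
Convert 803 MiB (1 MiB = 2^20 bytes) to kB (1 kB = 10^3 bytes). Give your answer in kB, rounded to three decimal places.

803 MiB = 803 × 2^20 bytes = 842,006,528 bytes
1 kB = 10^3 bytes = 1,000 bytes
842,006,528 / 1,000 = 842,006.528 kB

842,006.528 kB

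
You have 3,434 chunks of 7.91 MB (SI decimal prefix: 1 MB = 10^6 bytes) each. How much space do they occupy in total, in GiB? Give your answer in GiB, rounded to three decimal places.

25.297 GiB

Total = 3,434 × 7.91 MB = 27162.94 MB
= 27162.94 × 1,000,000 bytes = 27,162,940,000 bytes
1 GiB = 1,073,741,824 bytes
27,162,940,000 / 1,073,741,824 = 25.297 GiB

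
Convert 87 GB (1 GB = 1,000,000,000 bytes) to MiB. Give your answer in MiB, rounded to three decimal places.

82,969.666 MiB

87 GB = 87 × 10^9 bytes = 87,000,000,000 bytes
1 MiB = 2^20 bytes = 1,048,576 bytes
87,000,000,000 / 1,048,576 = 82,969.666 MiB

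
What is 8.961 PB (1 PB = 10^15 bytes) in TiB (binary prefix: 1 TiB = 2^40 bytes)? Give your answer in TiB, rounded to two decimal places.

8.961 PB × 1,000,000,000,000,000 bytes/PB = 8,961,000,000,000,000 bytes
1 TiB = 2^40 bytes = 1,099,511,627,776 bytes
8,961,000,000,000,000 / 1,099,511,627,776 = 8,149.98 TiB

8,149.98 TiB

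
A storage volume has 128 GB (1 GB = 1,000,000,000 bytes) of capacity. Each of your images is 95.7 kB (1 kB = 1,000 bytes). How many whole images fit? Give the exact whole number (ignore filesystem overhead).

1,337,513

Capacity: 128 GB = 128,000,000,000 bytes
Per item: 95.7 kB = 95,700 bytes
⌊128,000,000,000 / 95,700⌋ = 1,337,513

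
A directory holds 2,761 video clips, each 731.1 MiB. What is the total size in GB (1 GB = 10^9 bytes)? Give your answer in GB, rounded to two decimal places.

Total = 2,761 × 731.1 MiB = 2018567.1 MiB
= 2018567.1 × 1,048,576 bytes = 2,116,621,015,449.6 bytes
1 GB = 1,000,000,000 bytes
2,116,621,015,449.6 / 1,000,000,000 = 2,116.62 GB

2,116.62 GB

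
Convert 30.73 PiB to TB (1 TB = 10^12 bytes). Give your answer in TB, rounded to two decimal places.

34,598.90 TB

30.73 PiB = 30.73 × 2^50 bytes = 34,598,904,137,273,835.52 bytes
1 TB = 10^12 bytes = 1,000,000,000,000 bytes
34,598,904,137,273,835.52 / 1,000,000,000,000 = 34,598.90 TB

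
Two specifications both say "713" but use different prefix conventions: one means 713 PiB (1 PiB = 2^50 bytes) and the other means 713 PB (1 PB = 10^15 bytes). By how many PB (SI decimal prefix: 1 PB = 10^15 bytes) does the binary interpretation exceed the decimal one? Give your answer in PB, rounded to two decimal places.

89.77 PB

713 PiB = 713 × 1,125,899,906,842,624 = 802,766,633,578,790,912 bytes
713 PB = 713 × 1,000,000,000,000,000 = 713,000,000,000,000,000 bytes
difference = 89,766,633,578,790,912 bytes
89,766,633,578,790,912 / 1,000,000,000,000,000 = 89.77 PB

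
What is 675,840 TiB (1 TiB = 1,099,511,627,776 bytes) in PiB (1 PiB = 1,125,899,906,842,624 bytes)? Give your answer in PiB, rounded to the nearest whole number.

675,840 TiB × 1,099,511,627,776 bytes/TiB = 743,093,938,516,131,840 bytes
1 PiB = 2^50 bytes = 1,125,899,906,842,624 bytes
743,093,938,516,131,840 / 1,125,899,906,842,624 = 660 PiB

660 PiB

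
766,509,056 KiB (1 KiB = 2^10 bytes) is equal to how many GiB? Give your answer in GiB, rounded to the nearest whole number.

731 GiB

766,509,056 KiB × 1,024 bytes/KiB = 784,905,273,344 bytes
1 GiB = 1,073,741,824 bytes
784,905,273,344 / 1,073,741,824 = 731 GiB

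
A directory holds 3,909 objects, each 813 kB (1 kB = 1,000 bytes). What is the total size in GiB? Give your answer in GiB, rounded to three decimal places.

Total = 3,909 × 813 kB = 3,178,017 kB
= 3,178,017 × 1,000 bytes = 3,178,017,000 bytes
1 GiB = 1,073,741,824 bytes
3,178,017,000 / 1,073,741,824 = 2.960 GiB

2.960 GiB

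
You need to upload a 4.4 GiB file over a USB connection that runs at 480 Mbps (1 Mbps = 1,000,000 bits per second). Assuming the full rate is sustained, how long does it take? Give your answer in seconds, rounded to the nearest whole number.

79 seconds

4.4 GiB = 4,724,464,025.6 bytes = 37,795,712,204.8 bits
480 Mbps = 480,000,000 bits/s
time = 37,795,712,204.8 / 480,000,000 = 79 s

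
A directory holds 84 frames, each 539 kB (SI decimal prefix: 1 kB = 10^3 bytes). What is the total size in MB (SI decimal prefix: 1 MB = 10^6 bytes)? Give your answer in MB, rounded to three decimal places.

45.276 MB

Total = 84 × 539 kB = 45,276 kB
= 45,276 × 1,000 bytes = 45,276,000 bytes
1 MB = 1,000,000 bytes
45,276,000 / 1,000,000 = 45.276 MB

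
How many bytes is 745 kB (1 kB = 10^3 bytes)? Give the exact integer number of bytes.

745 × 1,000 = 745,000 bytes  (1 kB = 10^3 bytes)

745,000 bytes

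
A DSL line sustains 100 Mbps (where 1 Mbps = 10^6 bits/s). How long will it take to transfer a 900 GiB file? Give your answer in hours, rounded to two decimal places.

900 GiB = 966,367,641,600 bytes = 7,730,941,132,800 bits
100 Mbps = 100,000,000 bits/s
time = 7,730,941,132,800 / 100,000,000 = 77,309.4113 s
77,309.4113 s / 3600 = 21.47 hours

21.47 hours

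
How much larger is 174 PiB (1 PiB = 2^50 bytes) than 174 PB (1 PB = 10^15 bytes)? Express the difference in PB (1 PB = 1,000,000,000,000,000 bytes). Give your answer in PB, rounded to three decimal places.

21.907 PB

174 PiB = 174 × 1,125,899,906,842,624 = 195,906,583,790,616,576 bytes
174 PB = 174 × 1,000,000,000,000,000 = 174,000,000,000,000,000 bytes
difference = 21,906,583,790,616,576 bytes
21,906,583,790,616,576 / 1,000,000,000,000,000 = 21.907 PB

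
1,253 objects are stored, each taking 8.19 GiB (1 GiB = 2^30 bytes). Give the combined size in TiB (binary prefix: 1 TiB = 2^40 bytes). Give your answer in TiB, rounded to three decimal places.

Total = 1,253 × 8.19 GiB = 10262.07 GiB
= 10262.07 × 1,073,741,824 bytes = 11,018,813,759,815.68 bytes
1 TiB = 1,099,511,627,776 bytes
11,018,813,759,815.68 / 1,099,511,627,776 = 10.022 TiB

10.022 TiB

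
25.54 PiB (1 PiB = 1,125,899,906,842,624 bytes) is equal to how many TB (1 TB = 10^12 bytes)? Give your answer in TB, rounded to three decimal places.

28,755.484 TB

25.54 PiB = 25.54 × 2^50 bytes = 28,755,483,620,760,616.96 bytes
1 TB = 1,000,000,000,000 bytes
28,755,483,620,760,616.96 / 1,000,000,000,000 = 28,755.484 TB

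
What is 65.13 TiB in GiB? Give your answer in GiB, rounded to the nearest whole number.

65.13 TiB × 1,099,511,627,776 bytes/TiB = 71,611,192,317,050.88 bytes
1 GiB = 1,073,741,824 bytes
71,611,192,317,050.88 / 1,073,741,824 = 66,693 GiB

66,693 GiB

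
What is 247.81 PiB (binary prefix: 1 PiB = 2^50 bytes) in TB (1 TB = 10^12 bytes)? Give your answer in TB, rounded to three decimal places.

247.81 PiB = 247.81 × 2^50 bytes = 279,009,255,914,670,653.44 bytes
1 TB = 10^12 bytes = 1,000,000,000,000 bytes
279,009,255,914,670,653.44 / 1,000,000,000,000 = 279,009.256 TB

279,009.256 TB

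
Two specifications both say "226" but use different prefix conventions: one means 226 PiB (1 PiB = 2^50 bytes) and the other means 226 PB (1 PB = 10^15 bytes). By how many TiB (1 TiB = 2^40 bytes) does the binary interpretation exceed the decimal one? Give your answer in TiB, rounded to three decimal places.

25,878.197 TiB

226 PiB = 226 × 1,125,899,906,842,624 = 254,453,378,946,433,024 bytes
226 PB = 226 × 1,000,000,000,000,000 = 226,000,000,000,000,000 bytes
difference = 28,453,378,946,433,024 bytes
28,453,378,946,433,024 / 1,099,511,627,776 = 25,878.197 TiB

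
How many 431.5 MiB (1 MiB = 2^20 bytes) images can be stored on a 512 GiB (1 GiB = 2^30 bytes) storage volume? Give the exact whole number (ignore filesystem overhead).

Capacity: 512 GiB = 549,755,813,888 bytes
Per item: 431.5 MiB = 452,460,544 bytes
⌊549,755,813,888 / 452,460,544⌋ = 1,215

1,215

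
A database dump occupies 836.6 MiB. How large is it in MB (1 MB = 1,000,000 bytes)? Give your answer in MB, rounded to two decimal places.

836.6 MiB = 836.6 × 2^20 bytes = 877,238,681.6 bytes
1 MB = 1,000,000 bytes
877,238,681.6 / 1,000,000 = 877.24 MB

877.24 MB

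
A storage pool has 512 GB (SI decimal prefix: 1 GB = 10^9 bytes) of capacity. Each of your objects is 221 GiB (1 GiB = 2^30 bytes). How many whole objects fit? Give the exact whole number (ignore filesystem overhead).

Capacity: 512 GB = 512,000,000,000 bytes
Per item: 221 GiB = 237,296,943,104 bytes
⌊512,000,000,000 / 237,296,943,104⌋ = 2

2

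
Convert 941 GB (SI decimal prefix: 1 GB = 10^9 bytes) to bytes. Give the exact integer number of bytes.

941 × 1,000,000,000 = 941,000,000,000 bytes  (1 GB = 10^9 bytes)

941,000,000,000 bytes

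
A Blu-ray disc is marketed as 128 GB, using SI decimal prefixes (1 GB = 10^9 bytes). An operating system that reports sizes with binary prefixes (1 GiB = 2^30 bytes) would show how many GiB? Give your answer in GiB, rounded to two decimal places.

119.21 GiB

128 GB = 128 × 10^9 bytes = 128,000,000,000 bytes
1 GiB = 1,073,741,824 bytes
128,000,000,000 / 1,073,741,824 = 119.21 GiB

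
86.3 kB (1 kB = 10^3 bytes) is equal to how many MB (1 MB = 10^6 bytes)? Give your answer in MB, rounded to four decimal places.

86.3 kB × 1,000 bytes/kB = 86,300 bytes
1 MB = 1,000,000 bytes
86,300 / 1,000,000 = 0.0863 MB

0.0863 MB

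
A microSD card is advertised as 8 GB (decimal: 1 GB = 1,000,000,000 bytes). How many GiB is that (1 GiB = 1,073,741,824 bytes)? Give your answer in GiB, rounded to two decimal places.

8 GB = 8 × 10^9 bytes = 8,000,000,000 bytes
1 GiB = 1,073,741,824 bytes
8,000,000,000 / 1,073,741,824 = 7.45 GiB

7.45 GiB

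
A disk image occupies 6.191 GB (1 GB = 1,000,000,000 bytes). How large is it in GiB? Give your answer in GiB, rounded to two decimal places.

5.77 GiB

6.191 GB = 6.191 × 10^9 bytes = 6,191,000,000 bytes
1 GiB = 2^30 bytes = 1,073,741,824 bytes
6,191,000,000 / 1,073,741,824 = 5.77 GiB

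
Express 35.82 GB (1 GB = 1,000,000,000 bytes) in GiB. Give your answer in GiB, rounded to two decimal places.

33.36 GiB

35.82 GB = 35.82 × 10^9 bytes = 35,820,000,000 bytes
1 GiB = 2^30 bytes = 1,073,741,824 bytes
35,820,000,000 / 1,073,741,824 = 33.36 GiB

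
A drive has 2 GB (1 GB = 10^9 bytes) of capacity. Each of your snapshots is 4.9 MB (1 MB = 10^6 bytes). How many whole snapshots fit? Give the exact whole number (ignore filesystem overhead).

Capacity: 2 GB = 2,000,000,000 bytes
Per item: 4.9 MB = 4,900,000 bytes
⌊2,000,000,000 / 4,900,000⌋ = 408

408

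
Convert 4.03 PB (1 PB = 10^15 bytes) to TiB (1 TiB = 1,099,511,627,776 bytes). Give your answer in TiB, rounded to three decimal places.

3,665.264 TiB

4.03 PB × 1,000,000,000,000,000 bytes/PB = 4,030,000,000,000,000 bytes
1 TiB = 1,099,511,627,776 bytes
4,030,000,000,000,000 / 1,099,511,627,776 = 3,665.264 TiB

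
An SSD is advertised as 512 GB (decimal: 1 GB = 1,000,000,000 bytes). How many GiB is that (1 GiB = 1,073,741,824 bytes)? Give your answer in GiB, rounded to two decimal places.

476.84 GiB

512 GB = 512 × 10^9 bytes = 512,000,000,000 bytes
1 GiB = 2^30 bytes = 1,073,741,824 bytes
512,000,000,000 / 1,073,741,824 = 476.84 GiB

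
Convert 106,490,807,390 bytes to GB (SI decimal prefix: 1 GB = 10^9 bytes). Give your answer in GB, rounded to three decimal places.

106.491 GB

106,490,807,390 bytes given.
1 GB = 1,000,000,000 bytes
106,490,807,390 / 1,000,000,000 = 106.491 GB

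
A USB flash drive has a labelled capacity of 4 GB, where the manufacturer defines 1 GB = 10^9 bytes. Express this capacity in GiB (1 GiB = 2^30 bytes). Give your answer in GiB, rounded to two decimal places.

3.73 GiB

4 GB = 4 × 10^9 bytes = 4,000,000,000 bytes
1 GiB = 1,073,741,824 bytes
4,000,000,000 / 1,073,741,824 = 3.73 GiB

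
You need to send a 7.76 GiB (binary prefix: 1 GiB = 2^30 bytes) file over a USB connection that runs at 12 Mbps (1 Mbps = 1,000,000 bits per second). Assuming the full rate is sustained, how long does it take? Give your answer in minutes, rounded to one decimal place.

7.76 GiB = 8,332,236,554.24 bytes = 66,657,892,433.92 bits
12 Mbps = 12,000,000 bits/s
time = 66,657,892,433.92 / 12,000,000 = 5,554.82 s
5,554.82 s / 60 = 92.6 minutes

92.6 minutes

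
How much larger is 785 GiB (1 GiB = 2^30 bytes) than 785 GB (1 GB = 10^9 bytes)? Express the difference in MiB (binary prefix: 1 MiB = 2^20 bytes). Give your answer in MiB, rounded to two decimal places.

785 GiB = 785 × 1,073,741,824 = 842,887,331,840 bytes
785 GB = 785 × 1,000,000,000 = 785,000,000,000 bytes
difference = 57,887,331,840 bytes
57,887,331,840 / 1,048,576 = 55,205.66 MiB

55,205.66 MiB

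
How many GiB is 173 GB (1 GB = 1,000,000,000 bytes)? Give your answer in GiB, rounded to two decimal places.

173 GB = 173 × 10^9 bytes = 173,000,000,000 bytes
1 GiB = 1,073,741,824 bytes
173,000,000,000 / 1,073,741,824 = 161.12 GiB

161.12 GiB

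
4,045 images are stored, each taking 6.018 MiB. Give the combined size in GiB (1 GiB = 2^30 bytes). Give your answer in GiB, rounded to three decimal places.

Total = 4,045 × 6.018 MiB = 24342.81 MiB
= 24342.81 × 1,048,576 bytes = 25,525,286,338.56 bytes
1 GiB = 1,073,741,824 bytes
25,525,286,338.56 / 1,073,741,824 = 23.772 GiB

23.772 GiB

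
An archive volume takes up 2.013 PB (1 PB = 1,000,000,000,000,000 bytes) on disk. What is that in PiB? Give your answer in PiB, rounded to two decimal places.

1.79 PiB

2.013 PB = 2.013 × 10^15 bytes = 2,013,000,000,000,000 bytes
1 PiB = 2^50 bytes = 1,125,899,906,842,624 bytes
2,013,000,000,000,000 / 1,125,899,906,842,624 = 1.79 PiB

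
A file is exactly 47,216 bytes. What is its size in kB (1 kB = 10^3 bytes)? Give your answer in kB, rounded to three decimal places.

47,216 bytes given.
1 kB = 10^3 bytes = 1,000 bytes
47,216 / 1,000 = 47.216 kB

47.216 kB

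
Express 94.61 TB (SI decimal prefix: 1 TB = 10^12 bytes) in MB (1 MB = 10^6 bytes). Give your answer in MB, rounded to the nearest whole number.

94.61 TB = 94.61 × 10^12 bytes = 94,610,000,000,000 bytes
1 MB = 10^6 bytes = 1,000,000 bytes
94,610,000,000,000 / 1,000,000 = 94,610,000 MB

94,610,000 MB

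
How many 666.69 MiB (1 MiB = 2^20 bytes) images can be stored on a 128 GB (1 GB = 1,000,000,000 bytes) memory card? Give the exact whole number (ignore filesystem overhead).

183

Capacity: 128 GB = 128,000,000,000 bytes
Per item: 666.69 MiB = 699,075,133.44 bytes
⌊128,000,000,000 / 699,075,133.44⌋ = 183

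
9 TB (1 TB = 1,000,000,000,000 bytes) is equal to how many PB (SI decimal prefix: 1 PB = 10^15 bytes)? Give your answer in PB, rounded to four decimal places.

0.0090 PB

9 TB × 1,000,000,000,000 bytes/TB = 9,000,000,000,000 bytes
1 PB = 10^15 bytes = 1,000,000,000,000,000 bytes
9,000,000,000,000 / 1,000,000,000,000,000 = 0.0090 PB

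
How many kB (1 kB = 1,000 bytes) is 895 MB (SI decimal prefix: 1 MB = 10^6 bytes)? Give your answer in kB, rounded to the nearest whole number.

895,000 kB

895 MB = 895 × 10^6 bytes = 895,000,000 bytes
1 kB = 1,000 bytes
895,000,000 / 1,000 = 895,000 kB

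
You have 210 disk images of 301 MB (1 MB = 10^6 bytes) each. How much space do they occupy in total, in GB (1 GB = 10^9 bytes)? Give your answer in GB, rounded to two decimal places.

63.21 GB

Total = 210 × 301 MB = 63,210 MB
= 63,210 × 1,000,000 bytes = 63,210,000,000 bytes
1 GB = 1,000,000,000 bytes
63,210,000,000 / 1,000,000,000 = 63.21 GB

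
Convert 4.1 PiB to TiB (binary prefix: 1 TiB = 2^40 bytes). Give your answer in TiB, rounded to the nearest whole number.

4.1 PiB = 4.1 × 2^50 bytes = 4,616,189,618,054,758.4 bytes
1 TiB = 1,099,511,627,776 bytes
4,616,189,618,054,758.4 / 1,099,511,627,776 = 4,198 TiB

4,198 TiB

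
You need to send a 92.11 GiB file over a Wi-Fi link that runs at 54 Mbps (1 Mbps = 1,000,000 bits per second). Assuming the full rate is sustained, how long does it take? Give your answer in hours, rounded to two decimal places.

4.07 hours

92.11 GiB = 98,902,359,408.64 bytes = 791,218,875,269.12 bits
54 Mbps = 54,000,000 bits/s
time = 791,218,875,269.12 / 54,000,000 = 14,652.2014 s
14,652.2014 s / 3600 = 4.07 hours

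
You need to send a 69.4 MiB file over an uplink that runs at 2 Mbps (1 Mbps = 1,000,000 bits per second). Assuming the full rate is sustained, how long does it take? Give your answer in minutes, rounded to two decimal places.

4.85 minutes

69.4 MiB = 72,771,174.4 bytes = 582,169,395.2 bits
2 Mbps = 2,000,000 bits/s
time = 582,169,395.2 / 2,000,000 = 291.085 s
291.085 s / 60 = 4.85 minutes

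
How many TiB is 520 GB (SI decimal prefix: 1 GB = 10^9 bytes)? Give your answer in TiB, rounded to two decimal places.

520 GB = 520 × 10^9 bytes = 520,000,000,000 bytes
1 TiB = 2^40 bytes = 1,099,511,627,776 bytes
520,000,000,000 / 1,099,511,627,776 = 0.47 TiB

0.47 TiB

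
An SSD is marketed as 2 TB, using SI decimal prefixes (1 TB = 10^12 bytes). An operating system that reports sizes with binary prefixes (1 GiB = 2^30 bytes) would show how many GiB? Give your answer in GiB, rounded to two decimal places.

2 TB × 1,000,000,000,000 bytes/TB = 2,000,000,000,000 bytes
1 GiB = 1,073,741,824 bytes
2,000,000,000,000 / 1,073,741,824 = 1,862.65 GiB

1,862.65 GiB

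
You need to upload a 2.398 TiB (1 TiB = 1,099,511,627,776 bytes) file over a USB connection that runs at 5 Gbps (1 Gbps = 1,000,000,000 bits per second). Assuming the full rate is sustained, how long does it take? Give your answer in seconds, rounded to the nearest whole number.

2.398 TiB = 2,636,628,883,406.848 bytes = 21,093,031,067,254.784 bits
5 Gbps = 5,000,000,000 bits/s
time = 21,093,031,067,254.784 / 5,000,000,000 = 4,219 s

4,219 seconds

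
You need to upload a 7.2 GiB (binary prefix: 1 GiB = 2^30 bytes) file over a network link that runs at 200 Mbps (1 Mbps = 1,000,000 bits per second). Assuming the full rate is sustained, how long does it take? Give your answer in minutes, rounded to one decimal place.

7.2 GiB = 7,730,941,132.8 bytes = 61,847,529,062.4 bits
200 Mbps = 200,000,000 bits/s
time = 61,847,529,062.4 / 200,000,000 = 309.24 s
309.24 s / 60 = 5.2 minutes

5.2 minutes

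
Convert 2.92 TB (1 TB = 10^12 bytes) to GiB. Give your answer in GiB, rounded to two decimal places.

2,719.46 GiB

2.92 TB × 1,000,000,000,000 bytes/TB = 2,920,000,000,000 bytes
1 GiB = 2^30 bytes = 1,073,741,824 bytes
2,920,000,000,000 / 1,073,741,824 = 2,719.46 GiB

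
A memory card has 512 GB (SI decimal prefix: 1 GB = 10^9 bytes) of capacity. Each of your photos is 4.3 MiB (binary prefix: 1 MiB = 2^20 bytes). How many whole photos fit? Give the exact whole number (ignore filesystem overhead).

113,553

Capacity: 512 GB = 512,000,000,000 bytes
Per item: 4.3 MiB = 4,508,876.8 bytes
⌊512,000,000,000 / 4,508,876.8⌋ = 113,553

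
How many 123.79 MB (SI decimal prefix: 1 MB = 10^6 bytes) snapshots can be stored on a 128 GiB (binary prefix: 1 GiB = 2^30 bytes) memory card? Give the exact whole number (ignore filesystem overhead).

1,110

Capacity: 128 GiB = 137,438,953,472 bytes
Per item: 123.79 MB = 123,790,000 bytes
⌊137,438,953,472 / 123,790,000⌋ = 1,110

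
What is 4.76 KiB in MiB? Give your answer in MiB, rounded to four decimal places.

4.76 KiB = 4.76 × 2^10 bytes = 4,874.24 bytes
1 MiB = 2^20 bytes = 1,048,576 bytes
4,874.24 / 1,048,576 = 0.0046 MiB

0.0046 MiB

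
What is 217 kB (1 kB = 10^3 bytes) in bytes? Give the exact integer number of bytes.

217,000 bytes

217 × 1,000 = 217,000 bytes  (1 kB = 10^3 bytes)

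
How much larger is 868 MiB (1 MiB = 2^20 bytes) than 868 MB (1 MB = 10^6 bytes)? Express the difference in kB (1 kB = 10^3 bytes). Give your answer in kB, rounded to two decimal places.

42,163.97 kB

868 MiB = 868 × 1,048,576 = 910,163,968 bytes
868 MB = 868 × 1,000,000 = 868,000,000 bytes
difference = 42,163,968 bytes
42,163,968 / 1,000 = 42,163.97 kB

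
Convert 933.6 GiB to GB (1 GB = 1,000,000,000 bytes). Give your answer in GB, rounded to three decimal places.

933.6 GiB = 933.6 × 2^30 bytes = 1,002,445,366,886.4 bytes
1 GB = 1,000,000,000 bytes
1,002,445,366,886.4 / 1,000,000,000 = 1,002.445 GB

1,002.445 GB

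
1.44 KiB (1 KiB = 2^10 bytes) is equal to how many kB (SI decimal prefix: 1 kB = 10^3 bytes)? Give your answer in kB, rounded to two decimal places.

1.44 KiB × 1,024 bytes/KiB = 1,474.56 bytes
1 kB = 10^3 bytes = 1,000 bytes
1,474.56 / 1,000 = 1.47 kB

1.47 kB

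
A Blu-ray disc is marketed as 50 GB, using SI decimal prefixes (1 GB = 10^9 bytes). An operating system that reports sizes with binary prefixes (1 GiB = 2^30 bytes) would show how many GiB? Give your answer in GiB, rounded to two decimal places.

46.57 GiB

50 GB × 1,000,000,000 bytes/GB = 50,000,000,000 bytes
1 GiB = 1,073,741,824 bytes
50,000,000,000 / 1,073,741,824 = 46.57 GiB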